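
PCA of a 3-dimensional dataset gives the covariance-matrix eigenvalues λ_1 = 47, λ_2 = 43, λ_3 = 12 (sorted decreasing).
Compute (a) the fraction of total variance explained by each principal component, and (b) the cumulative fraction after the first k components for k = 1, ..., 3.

Step 1 — total variance = trace(Sigma) = Σ λ_i = 47 + 43 + 12 = 102.

Step 2 — fraction explained by component i = λ_i / Σ λ:
  PC1: 47/102 = 0.4608
  PC2: 43/102 = 0.4216
  PC3: 12/102 = 0.1176

Step 3 — cumulative fraction after k components = (λ_1 + ... + λ_k) / Σ λ:
  k = 1: 47/102 = 0.4608
  k = 2: (47 + 43)/102 = 90/102 = 0.8824
  k = 3: (47 + 43 + 12)/102 = 102/102 = 1

Summary (fraction, with percent):

explained: PC1 0.4608 (46.08%), PC2 0.4216 (42.16%), PC3 0.1176 (11.76%);  cumulative: 0.4608, 0.8824, 1


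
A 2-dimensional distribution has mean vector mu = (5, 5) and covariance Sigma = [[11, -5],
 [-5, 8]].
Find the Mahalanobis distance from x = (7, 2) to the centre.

Step 1 — centre the observation: (x - mu) = (2, -3).

Step 2 — invert Sigma. det(Sigma) = 11·8 - (-5)² = 63.
  Sigma^{-1} = (1/det) · [[d, -b], [-b, a]] = [[0.127, 0.0794],
 [0.0794, 0.1746]].

Step 3 — form the quadratic (x - mu)^T · Sigma^{-1} · (x - mu):
  Sigma^{-1} · (x - mu) = (0.0159, -0.3651).
  (x - mu)^T · [Sigma^{-1} · (x - mu)] = (2)·(0.0159) + (-3)·(-0.3651) = 1.127.

Step 4 — take square root: d = √(1.127) ≈ 1.0616.

d(x, mu) = √(1.127) ≈ 1.0616


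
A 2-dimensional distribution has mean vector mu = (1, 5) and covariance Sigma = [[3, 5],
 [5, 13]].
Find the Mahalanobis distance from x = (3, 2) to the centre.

Step 1 — centre the observation: (x - mu) = (2, -3).

Step 2 — invert Sigma. det(Sigma) = 3·13 - (5)² = 14.
  Sigma^{-1} = (1/det) · [[d, -b], [-b, a]] = [[0.9286, -0.3571],
 [-0.3571, 0.2143]].

Step 3 — form the quadratic (x - mu)^T · Sigma^{-1} · (x - mu):
  Sigma^{-1} · (x - mu) = (2.9286, -1.3571).
  (x - mu)^T · [Sigma^{-1} · (x - mu)] = (2)·(2.9286) + (-3)·(-1.3571) = 9.9286.

Step 4 — take square root: d = √(9.9286) ≈ 3.151.

d(x, mu) = √(9.9286) ≈ 3.151


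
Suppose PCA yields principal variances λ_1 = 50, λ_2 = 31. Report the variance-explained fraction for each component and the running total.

Step 1 — total variance = trace(Sigma) = Σ λ_i = 50 + 31 = 81.

Step 2 — fraction explained by component i = λ_i / Σ λ:
  PC1: 50/81 = 0.6173
  PC2: 31/81 = 0.3827

Step 3 — cumulative fraction after k components = (λ_1 + ... + λ_k) / Σ λ:
  k = 1: 50/81 = 0.6173
  k = 2: (50 + 31)/81 = 81/81 = 1

Summary (fraction, with percent):

explained: PC1 0.6173 (61.73%), PC2 0.3827 (38.27%);  cumulative: 0.6173, 1


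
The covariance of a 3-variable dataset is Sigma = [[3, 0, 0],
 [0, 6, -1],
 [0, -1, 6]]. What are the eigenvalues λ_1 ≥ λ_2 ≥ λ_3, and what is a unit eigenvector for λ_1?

Step 1 — characteristic polynomial p(λ) = det(λI - Sigma) = λ³ - tr·λ² + c_1·λ - det, where tr = trace, c_1 = sum of the principal 2×2 minors, det = det(Sigma):
  tr = 3 + 6 + 6 = 15,
  c_1 = (3·6 - (0)²) + (3·6 - (0)²) + (6·6 - (-1)²) = 18 + 18 + 35 = 71,
  det = 3·(6·6 - (-1)²) - (0)·((0)·6 - (-1)·(0)) + (0)·((0)·(-1) - 6·(0)) = 3·(35) - (0)·(0) + (0)·(0) = 105.
  So p(λ) = λ³ - 15λ² + 71λ - 105.
Step 2 — look for an integer root (rational root theorem: any rational root is an integer divisor of 105). Testing λ = 3:
  p(3) = 27 - 135 + 213 - 105 = 0  ✓
  Dividing out (λ - 3): p(λ) = (λ - 3)(λ² - 12λ + 35).
Step 3 — remaining eigenvalues from the quadratic λ² - 12λ + 35 = 0:
  Δ = 12² - 4·35 = 144 - 140 = 4,  λ = (12 ± √4)/2 = (12 ± 2)/2 = 7 or 5.
  Sorted: λ_1 = 7,  λ_2 = 5,  λ_3 = 3  (check: sum = 15 = tr ✓).

Step 4 — unit eigenvector for λ_1 = 7: v spans the null space of (Sigma - λ_1 I), whose rows are
  r_1 = (-4, 0, 0),  r_2 = (0, -1, -1),  r_3 = (0, -1, -1).
  v is orthogonal to every row, so take v ∝ r_1 × r_2 = ((0)·(-1) - (0)·(-1), (0)·(0) - (-4)·(-1), (-4)·(-1) - (0)·(0)) = (0, -4, 4).
  Rescale (divide by 4; multiply by -1 so the first nonzero entry is positive): u = (0, 1, -1).
  ||u|| = √((0)² + (1)² + (-1)²) = √(2) ≈ 1.4142,  v_1 = u/||u|| ≈ (0, 0.7071, -0.7071) (||v_1|| = 1).

λ_1 = 7,  λ_2 = 5,  λ_3 = 3;  v_1 ≈ (0, 0.7071, -0.7071)


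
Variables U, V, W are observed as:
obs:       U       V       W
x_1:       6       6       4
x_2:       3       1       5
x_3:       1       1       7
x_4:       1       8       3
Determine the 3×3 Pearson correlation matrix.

Step 1 — column means:
  mean(U) = (6 + 3 + 1 + 1) / 4 = 11/4 = 2.75
  mean(V) = (6 + 1 + 1 + 8) / 4 = 16/4 = 4
  mean(W) = (4 + 5 + 7 + 3) / 4 = 19/4 = 4.75

Step 2 — sample variances and covariances s[i,j] = (1/(n-1)) · Σ_k (x_{k,i} - mean_i) · (x_{k,j} - mean_j), with n-1 = 3:
  s[U,U] = ((3.25)·(3.25) + (0.25)·(0.25) + (-1.75)·(-1.75) + (-1.75)·(-1.75)) / 3 = 16.75/3 = 5.5833
  s[U,V] = ((3.25)·(2) + (0.25)·(-3) + (-1.75)·(-3) + (-1.75)·(4)) / 3 = 4/3 = 1.3333
  s[U,W] = ((3.25)·(-0.75) + (0.25)·(0.25) + (-1.75)·(2.25) + (-1.75)·(-1.75)) / 3 = -3.25/3 = -1.0833
  s[V,V] = ((2)·(2) + (-3)·(-3) + (-3)·(-3) + (4)·(4)) / 3 = 38/3 = 12.6667
  s[V,W] = ((2)·(-0.75) + (-3)·(0.25) + (-3)·(2.25) + (4)·(-1.75)) / 3 = -16/3 = -5.3333
  s[W,W] = ((-0.75)·(-0.75) + (0.25)·(0.25) + (2.25)·(2.25) + (-1.75)·(-1.75)) / 3 = 8.75/3 = 2.9167
  Sample standard deviations s_i = √(s[i,i]):
  s(U) = √(5.5833) = 2.3629
  s(V) = √(12.6667) = 3.559
  s(W) = √(2.9167) = 1.7078

Step 3 — r_{ij} = s_{ij} / (s_i · s_j):
  r[U,U] = 1 (diagonal).
  r[U,V] = 1.3333 / (2.3629 · 3.559) = 1.3333 / 8.4097 = 0.1585
  r[U,W] = -1.0833 / (2.3629 · 1.7078) = -1.0833 / 4.0354 = -0.2685
  r[V,V] = 1 (diagonal).
  r[V,W] = -5.3333 / (3.559 · 1.7078) = -5.3333 / 6.0782 = -0.8775
  r[W,W] = 1 (diagonal).

R is symmetric with unit diagonal. Assembling:

R = [[1, 0.1585, -0.2685],
 [0.1585, 1, -0.8775],
 [-0.2685, -0.8775, 1]]


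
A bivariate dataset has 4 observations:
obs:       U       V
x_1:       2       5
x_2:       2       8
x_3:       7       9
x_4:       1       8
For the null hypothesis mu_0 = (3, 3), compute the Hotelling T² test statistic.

Step 1 — sample mean vector:
  mean(U) = (2 + 2 + 7 + 1) / 4 = 12/4 = 3
  mean(V) = (5 + 8 + 9 + 8) / 4 = 30/4 = 7.5
  x̄ = (3, 7.5),  deviation x̄ - mu_0 = (3, 7.5) - (3, 3) = (0, 4.5).

Step 2 — sample covariance matrix, S[i,j] = (1/(n-1)) · Σ_k (x_{k,i} - mean_i) · (x_{k,j} - mean_j), divisor n-1 = 3:
  S[U,U] = ((-1)·(-1) + (-1)·(-1) + (4)·(4) + (-2)·(-2)) / 3 = 22/3 = 7.3333
  S[U,V] = ((-1)·(-2.5) + (-1)·(0.5) + (4)·(1.5) + (-2)·(0.5)) / 3 = 7/3 = 2.3333
  S[V,V] = ((-2.5)·(-2.5) + (0.5)·(0.5) + (1.5)·(1.5) + (0.5)·(0.5)) / 3 = 9/3 = 3
  S = [[7.3333, 2.3333],
 [2.3333, 3]].

Step 3 — invert S. det(S) = 7.3333·3 - (2.3333)² = 16.5556.
  S^{-1} = (1/det) · [[d, -b], [-b, a]] = [[0.1812, -0.1409],
 [-0.1409, 0.443]].

Step 4 — quadratic form (x̄ - mu_0)^T · S^{-1} · (x̄ - mu_0):
  S^{-1} · (x̄ - mu_0) = (-0.6342, 1.9933),
  (x̄ - mu_0)^T · [...] = (0)·(-0.6342) + (4.5)·(1.9933) = 8.9698.

Step 5 — scale by n: T² = 4 · 8.9698 = 35.8792.

T² ≈ 35.8792


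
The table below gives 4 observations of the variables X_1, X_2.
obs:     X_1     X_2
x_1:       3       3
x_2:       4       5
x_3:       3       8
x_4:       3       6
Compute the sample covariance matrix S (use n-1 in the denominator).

Step 1 — column means:
  mean(X_1) = (3 + 4 + 3 + 3) / 4 = 13/4 = 3.25
  mean(X_2) = (3 + 5 + 8 + 6) / 4 = 22/4 = 5.5

Step 2 — sample covariance S[i,j] = (1/(n-1)) · Σ_k (x_{k,i} - mean_i) · (x_{k,j} - mean_j), with n-1 = 3.
  S[X_1,X_1] = ((-0.25)·(-0.25) + (0.75)·(0.75) + (-0.25)·(-0.25) + (-0.25)·(-0.25)) / 3 = 0.75/3 = 0.25
  S[X_1,X_2] = ((-0.25)·(-2.5) + (0.75)·(-0.5) + (-0.25)·(2.5) + (-0.25)·(0.5)) / 3 = -0.5/3 = -0.1667
  S[X_2,X_2] = ((-2.5)·(-2.5) + (-0.5)·(-0.5) + (2.5)·(2.5) + (0.5)·(0.5)) / 3 = 13/3 = 4.3333

S is symmetric (S[j,i] = S[i,j]). Assembling:

S = [[0.25, -0.1667],
 [-0.1667, 4.3333]]


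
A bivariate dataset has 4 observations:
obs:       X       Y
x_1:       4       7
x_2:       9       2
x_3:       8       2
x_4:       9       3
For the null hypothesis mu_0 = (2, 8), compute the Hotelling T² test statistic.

Step 1 — sample mean vector:
  mean(X) = (4 + 9 + 8 + 9) / 4 = 30/4 = 7.5
  mean(Y) = (7 + 2 + 2 + 3) / 4 = 14/4 = 3.5
  x̄ = (7.5, 3.5),  deviation x̄ - mu_0 = (7.5, 3.5) - (2, 8) = (5.5, -4.5).

Step 2 — sample covariance matrix, S[i,j] = (1/(n-1)) · Σ_k (x_{k,i} - mean_i) · (x_{k,j} - mean_j), divisor n-1 = 3:
  S[X,X] = ((-3.5)·(-3.5) + (1.5)·(1.5) + (0.5)·(0.5) + (1.5)·(1.5)) / 3 = 17/3 = 5.6667
  S[X,Y] = ((-3.5)·(3.5) + (1.5)·(-1.5) + (0.5)·(-1.5) + (1.5)·(-0.5)) / 3 = -16/3 = -5.3333
  S[Y,Y] = ((3.5)·(3.5) + (-1.5)·(-1.5) + (-1.5)·(-1.5) + (-0.5)·(-0.5)) / 3 = 17/3 = 5.6667
  S = [[5.6667, -5.3333],
 [-5.3333, 5.6667]].

Step 3 — invert S. det(S) = 5.6667·5.6667 - (-5.3333)² = 3.6667.
  S^{-1} = (1/det) · [[d, -b], [-b, a]] = [[1.5455, 1.4545],
 [1.4545, 1.5455]].

Step 4 — quadratic form (x̄ - mu_0)^T · S^{-1} · (x̄ - mu_0):
  S^{-1} · (x̄ - mu_0) = (1.9545, 1.0455),
  (x̄ - mu_0)^T · [...] = (5.5)·(1.9545) + (-4.5)·(1.0455) = 6.0455.

Step 5 — scale by n: T² = 4 · 6.0455 = 24.1818.

T² ≈ 24.1818


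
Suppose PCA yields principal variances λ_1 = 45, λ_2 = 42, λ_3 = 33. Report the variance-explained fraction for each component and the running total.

Step 1 — total variance = trace(Sigma) = Σ λ_i = 45 + 42 + 33 = 120.

Step 2 — fraction explained by component i = λ_i / Σ λ:
  PC1: 45/120 = 0.375
  PC2: 42/120 = 0.35
  PC3: 33/120 = 0.275

Step 3 — cumulative fraction after k components = (λ_1 + ... + λ_k) / Σ λ:
  k = 1: 45/120 = 0.375
  k = 2: (45 + 42)/120 = 87/120 = 0.725
  k = 3: (45 + 42 + 33)/120 = 120/120 = 1

Summary (fraction, with percent):

explained: PC1 0.375 (37.5%), PC2 0.35 (35%), PC3 0.275 (27.5%);  cumulative: 0.375, 0.725, 1


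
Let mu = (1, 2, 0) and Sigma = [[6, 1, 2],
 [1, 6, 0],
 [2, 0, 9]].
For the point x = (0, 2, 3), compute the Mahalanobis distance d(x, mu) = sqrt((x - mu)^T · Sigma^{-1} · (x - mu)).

Step 1 — centre the observation: (x - mu) = (-1, 0, 3).

Step 2 — invert Sigma (cofactor / det for 3×3, or solve directly):
  Sigma^{-1} = [[0.1856, -0.0309, -0.0412],
 [-0.0309, 0.1718, 0.0069],
 [-0.0412, 0.0069, 0.1203]].

Step 3 — form the quadratic (x - mu)^T · Sigma^{-1} · (x - mu):
  Sigma^{-1} · (x - mu) = (-0.3093, 0.0515, 0.4021).
  (x - mu)^T · [Sigma^{-1} · (x - mu)] = (-1)·(-0.3093) + (0)·(0.0515) + (3)·(0.4021) = 1.5155.

Step 4 — take square root: d = √(1.5155) ≈ 1.231.

d(x, mu) = √(1.5155) ≈ 1.231


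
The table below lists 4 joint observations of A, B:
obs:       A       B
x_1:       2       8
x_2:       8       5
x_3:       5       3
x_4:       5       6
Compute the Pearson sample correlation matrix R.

Step 1 — column means:
  mean(A) = (2 + 8 + 5 + 5) / 4 = 20/4 = 5
  mean(B) = (8 + 5 + 3 + 6) / 4 = 22/4 = 5.5

Step 2 — sample variances and covariances s[i,j] = (1/(n-1)) · Σ_k (x_{k,i} - mean_i) · (x_{k,j} - mean_j), with n-1 = 3:
  s[A,A] = ((-3)·(-3) + (3)·(3) + (0)·(0) + (0)·(0)) / 3 = 18/3 = 6
  s[A,B] = ((-3)·(2.5) + (3)·(-0.5) + (0)·(-2.5) + (0)·(0.5)) / 3 = -9/3 = -3
  s[B,B] = ((2.5)·(2.5) + (-0.5)·(-0.5) + (-2.5)·(-2.5) + (0.5)·(0.5)) / 3 = 13/3 = 4.3333
  Sample standard deviations s_i = √(s[i,i]):
  s(A) = √(6) = 2.4495
  s(B) = √(4.3333) = 2.0817

Step 3 — r_{ij} = s_{ij} / (s_i · s_j):
  r[A,A] = 1 (diagonal).
  r[A,B] = -3 / (2.4495 · 2.0817) = -3 / 5.099 = -0.5883
  r[B,B] = 1 (diagonal).

R is symmetric with unit diagonal. Assembling:

R = [[1, -0.5883],
 [-0.5883, 1]]


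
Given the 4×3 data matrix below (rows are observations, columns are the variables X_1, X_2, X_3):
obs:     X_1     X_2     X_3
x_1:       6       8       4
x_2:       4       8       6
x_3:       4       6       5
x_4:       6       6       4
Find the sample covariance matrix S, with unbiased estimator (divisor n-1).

Step 1 — column means:
  mean(X_1) = (6 + 4 + 4 + 6) / 4 = 20/4 = 5
  mean(X_2) = (8 + 8 + 6 + 6) / 4 = 28/4 = 7
  mean(X_3) = (4 + 6 + 5 + 4) / 4 = 19/4 = 4.75

Step 2 — sample covariance S[i,j] = (1/(n-1)) · Σ_k (x_{k,i} - mean_i) · (x_{k,j} - mean_j), with n-1 = 3.
  S[X_1,X_1] = ((1)·(1) + (-1)·(-1) + (-1)·(-1) + (1)·(1)) / 3 = 4/3 = 1.3333
  S[X_1,X_2] = ((1)·(1) + (-1)·(1) + (-1)·(-1) + (1)·(-1)) / 3 = 0/3 = 0
  S[X_1,X_3] = ((1)·(-0.75) + (-1)·(1.25) + (-1)·(0.25) + (1)·(-0.75)) / 3 = -3/3 = -1
  S[X_2,X_2] = ((1)·(1) + (1)·(1) + (-1)·(-1) + (-1)·(-1)) / 3 = 4/3 = 1.3333
  S[X_2,X_3] = ((1)·(-0.75) + (1)·(1.25) + (-1)·(0.25) + (-1)·(-0.75)) / 3 = 1/3 = 0.3333
  S[X_3,X_3] = ((-0.75)·(-0.75) + (1.25)·(1.25) + (0.25)·(0.25) + (-0.75)·(-0.75)) / 3 = 2.75/3 = 0.9167

S is symmetric (S[j,i] = S[i,j]). Assembling:

S = [[1.3333, 0, -1],
 [0, 1.3333, 0.3333],
 [-1, 0.3333, 0.9167]]


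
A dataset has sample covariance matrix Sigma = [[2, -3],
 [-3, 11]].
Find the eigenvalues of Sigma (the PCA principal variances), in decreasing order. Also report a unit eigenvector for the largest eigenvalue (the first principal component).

Step 1 — characteristic polynomial of 2×2 Sigma:
  det(Sigma - λI) = λ² - trace · λ + det = 0.
  trace = 2 + 11 = 13, det = 2·11 - (-3)² = 13.
Step 2 — discriminant:
  Δ = trace² - 4·det = 169 - 52 = 117.
Step 3 — eigenvalues:
  λ = (trace ± √Δ)/2 = (13 ± 10.8167)/2,
  λ_1 = 11.9083,  λ_2 = 1.0917.

Step 4 — unit eigenvector for λ_1: solve (Sigma - λ_1 I)v = 0. First row:
  (2 - 11.9083)·v_x + (-3)·v_y = 0, i.e. (-9.9083)·v_x + (-3)·v_y = 0,
  so v ∝ (b, λ_1 - a) = (-3, 9.9083); multiply by -1 so the first entry is positive: u = (3, -9.9083).
  ||u|| = √((3)² + (-9.9083)²) = √(107.1749) ≈ 10.3525,
  v_1 = u/||u|| ≈ (0.2898, -0.9571) (||v_1|| = 1).

λ_1 = 11.9083,  λ_2 = 1.0917;  v_1 ≈ (0.2898, -0.9571)


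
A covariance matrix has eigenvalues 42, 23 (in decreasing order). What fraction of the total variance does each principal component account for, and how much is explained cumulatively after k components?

Step 1 — total variance = trace(Sigma) = Σ λ_i = 42 + 23 = 65.

Step 2 — fraction explained by component i = λ_i / Σ λ:
  PC1: 42/65 = 0.6462
  PC2: 23/65 = 0.3538

Step 3 — cumulative fraction after k components = (λ_1 + ... + λ_k) / Σ λ:
  k = 1: 42/65 = 0.6462
  k = 2: (42 + 23)/65 = 65/65 = 1

Summary (fraction, with percent):

explained: PC1 0.6462 (64.62%), PC2 0.3538 (35.38%);  cumulative: 0.6462, 1


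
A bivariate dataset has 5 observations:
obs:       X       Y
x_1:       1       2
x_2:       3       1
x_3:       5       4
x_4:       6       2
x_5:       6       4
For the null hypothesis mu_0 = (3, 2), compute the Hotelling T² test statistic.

Step 1 — sample mean vector:
  mean(X) = (1 + 3 + 5 + 6 + 6) / 5 = 21/5 = 4.2
  mean(Y) = (2 + 1 + 4 + 2 + 4) / 5 = 13/5 = 2.6
  x̄ = (4.2, 2.6),  deviation x̄ - mu_0 = (4.2, 2.6) - (3, 2) = (1.2, 0.6).

Step 2 — sample covariance matrix, S[i,j] = (1/(n-1)) · Σ_k (x_{k,i} - mean_i) · (x_{k,j} - mean_j), divisor n-1 = 4:
  S[X,X] = ((-3.2)·(-3.2) + (-1.2)·(-1.2) + (0.8)·(0.8) + (1.8)·(1.8) + (1.8)·(1.8)) / 4 = 18.8/4 = 4.7
  S[X,Y] = ((-3.2)·(-0.6) + (-1.2)·(-1.6) + (0.8)·(1.4) + (1.8)·(-0.6) + (1.8)·(1.4)) / 4 = 6.4/4 = 1.6
  S[Y,Y] = ((-0.6)·(-0.6) + (-1.6)·(-1.6) + (1.4)·(1.4) + (-0.6)·(-0.6) + (1.4)·(1.4)) / 4 = 7.2/4 = 1.8
  S = [[4.7, 1.6],
 [1.6, 1.8]].

Step 3 — invert S. det(S) = 4.7·1.8 - (1.6)² = 5.9.
  S^{-1} = (1/det) · [[d, -b], [-b, a]] = [[0.3051, -0.2712],
 [-0.2712, 0.7966]].

Step 4 — quadratic form (x̄ - mu_0)^T · S^{-1} · (x̄ - mu_0):
  S^{-1} · (x̄ - mu_0) = (0.2034, 0.1525),
  (x̄ - mu_0)^T · [...] = (1.2)·(0.2034) + (0.6)·(0.1525) = 0.3356.

Step 5 — scale by n: T² = 5 · 0.3356 = 1.678.

T² ≈ 1.678


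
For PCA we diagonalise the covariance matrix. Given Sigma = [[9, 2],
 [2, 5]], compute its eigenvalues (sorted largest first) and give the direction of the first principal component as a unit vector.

Step 1 — characteristic polynomial of 2×2 Sigma:
  det(Sigma - λI) = λ² - trace · λ + det = 0.
  trace = 9 + 5 = 14, det = 9·5 - (2)² = 41.
Step 2 — discriminant:
  Δ = trace² - 4·det = 196 - 164 = 32.
Step 3 — eigenvalues:
  λ = (trace ± √Δ)/2 = (14 ± 5.6569)/2,
  λ_1 = 9.8284,  λ_2 = 4.1716.

Step 4 — unit eigenvector for λ_1: solve (Sigma - λ_1 I)v = 0. First row:
  (9 - 9.8284)·v_x + (2)·v_y = 0, i.e. (-0.8284)·v_x + (2)·v_y = 0,
  so v ∝ (b, λ_1 - a) = (2, 0.8284) = u.
  ||u|| = √((2)² + (0.8284)²) = √(4.6863) ≈ 2.1648,
  v_1 = u/||u|| ≈ (0.9239, 0.3827) (||v_1|| = 1).

λ_1 = 9.8284,  λ_2 = 4.1716;  v_1 ≈ (0.9239, 0.3827)


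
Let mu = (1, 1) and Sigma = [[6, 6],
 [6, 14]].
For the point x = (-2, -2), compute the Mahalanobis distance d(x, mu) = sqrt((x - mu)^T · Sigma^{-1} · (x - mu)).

Step 1 — centre the observation: (x - mu) = (-3, -3).

Step 2 — invert Sigma. det(Sigma) = 6·14 - (6)² = 48.
  Sigma^{-1} = (1/det) · [[d, -b], [-b, a]] = [[0.2917, -0.125],
 [-0.125, 0.125]].

Step 3 — form the quadratic (x - mu)^T · Sigma^{-1} · (x - mu):
  Sigma^{-1} · (x - mu) = (-0.5, 0).
  (x - mu)^T · [Sigma^{-1} · (x - mu)] = (-3)·(-0.5) + (-3)·(0) = 1.5.

Step 4 — take square root: d = √(1.5) ≈ 1.2247.

d(x, mu) = √(1.5) ≈ 1.2247


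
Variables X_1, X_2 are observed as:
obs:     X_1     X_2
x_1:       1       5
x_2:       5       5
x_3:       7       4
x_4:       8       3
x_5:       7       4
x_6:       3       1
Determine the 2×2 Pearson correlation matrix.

Step 1 — column means:
  mean(X_1) = (1 + 5 + 7 + 8 + 7 + 3) / 6 = 31/6 = 5.1667
  mean(X_2) = (5 + 5 + 4 + 3 + 4 + 1) / 6 = 22/6 = 3.6667

Step 2 — sample variances and covariances s[i,j] = (1/(n-1)) · Σ_k (x_{k,i} - mean_i) · (x_{k,j} - mean_j), with n-1 = 5:
  s[X_1,X_1] = ((-4.1667)·(-4.1667) + (-0.1667)·(-0.1667) + (1.8333)·(1.8333) + (2.8333)·(2.8333) + (1.8333)·(1.8333) + (-2.1667)·(-2.1667)) / 5 = 36.8333/5 = 7.3667
  s[X_1,X_2] = ((-4.1667)·(1.3333) + (-0.1667)·(1.3333) + (1.8333)·(0.3333) + (2.8333)·(-0.6667) + (1.8333)·(0.3333) + (-2.1667)·(-2.6667)) / 5 = -0.6667/5 = -0.1333
  s[X_2,X_2] = ((1.3333)·(1.3333) + (1.3333)·(1.3333) + (0.3333)·(0.3333) + (-0.6667)·(-0.6667) + (0.3333)·(0.3333) + (-2.6667)·(-2.6667)) / 5 = 11.3333/5 = 2.2667
  Sample standard deviations s_i = √(s[i,i]):
  s(X_1) = √(7.3667) = 2.7142
  s(X_2) = √(2.2667) = 1.5055

Step 3 — r_{ij} = s_{ij} / (s_i · s_j):
  r[X_1,X_1] = 1 (diagonal).
  r[X_1,X_2] = -0.1333 / (2.7142 · 1.5055) = -0.1333 / 4.0863 = -0.0326
  r[X_2,X_2] = 1 (diagonal).

R is symmetric with unit diagonal. Assembling:

R = [[1, -0.0326],
 [-0.0326, 1]]


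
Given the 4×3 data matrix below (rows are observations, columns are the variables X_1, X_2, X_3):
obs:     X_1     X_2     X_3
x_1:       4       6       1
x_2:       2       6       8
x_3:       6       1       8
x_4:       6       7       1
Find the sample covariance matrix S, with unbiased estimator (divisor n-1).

Step 1 — column means:
  mean(X_1) = (4 + 2 + 6 + 6) / 4 = 18/4 = 4.5
  mean(X_2) = (6 + 6 + 1 + 7) / 4 = 20/4 = 5
  mean(X_3) = (1 + 8 + 8 + 1) / 4 = 18/4 = 4.5

Step 2 — sample covariance S[i,j] = (1/(n-1)) · Σ_k (x_{k,i} - mean_i) · (x_{k,j} - mean_j), with n-1 = 3.
  S[X_1,X_1] = ((-0.5)·(-0.5) + (-2.5)·(-2.5) + (1.5)·(1.5) + (1.5)·(1.5)) / 3 = 11/3 = 3.6667
  S[X_1,X_2] = ((-0.5)·(1) + (-2.5)·(1) + (1.5)·(-4) + (1.5)·(2)) / 3 = -6/3 = -2
  S[X_1,X_3] = ((-0.5)·(-3.5) + (-2.5)·(3.5) + (1.5)·(3.5) + (1.5)·(-3.5)) / 3 = -7/3 = -2.3333
  S[X_2,X_2] = ((1)·(1) + (1)·(1) + (-4)·(-4) + (2)·(2)) / 3 = 22/3 = 7.3333
  S[X_2,X_3] = ((1)·(-3.5) + (1)·(3.5) + (-4)·(3.5) + (2)·(-3.5)) / 3 = -21/3 = -7
  S[X_3,X_3] = ((-3.5)·(-3.5) + (3.5)·(3.5) + (3.5)·(3.5) + (-3.5)·(-3.5)) / 3 = 49/3 = 16.3333

S is symmetric (S[j,i] = S[i,j]). Assembling:

S = [[3.6667, -2, -2.3333],
 [-2, 7.3333, -7],
 [-2.3333, -7, 16.3333]]


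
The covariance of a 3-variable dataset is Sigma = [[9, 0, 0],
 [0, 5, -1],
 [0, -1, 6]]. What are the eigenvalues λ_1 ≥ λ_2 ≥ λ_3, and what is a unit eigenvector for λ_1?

Step 1 — characteristic polynomial p(λ) = det(λI - Sigma) = λ³ - tr·λ² + c_1·λ - det, where tr = trace, c_1 = sum of the principal 2×2 minors, det = det(Sigma):
  tr = 9 + 5 + 6 = 20,
  c_1 = (9·5 - (0)²) + (9·6 - (0)²) + (5·6 - (-1)²) = 45 + 54 + 29 = 128,
  det = 9·(5·6 - (-1)²) - (0)·((0)·6 - (-1)·(0)) + (0)·((0)·(-1) - 5·(0)) = 9·(29) - (0)·(0) + (0)·(0) = 261.
  So p(λ) = λ³ - 20λ² + 128λ - 261.
Step 2 — look for an integer root (rational root theorem: any rational root is an integer divisor of 261). Testing λ = 9:
  p(9) = 729 - 1620 + 1152 - 261 = 0  ✓
  Dividing out (λ - 9): p(λ) = (λ - 9)(λ² - 11λ + 29).
Step 3 — remaining eigenvalues from the quadratic λ² - 11λ + 29 = 0:
  Δ = 11² - 4·29 = 121 - 116 = 5,  λ = (11 ± √5)/2 = (11 ± 2.2361)/2 ≈ 6.618 or 4.382.
  Sorted: λ_1 = 9,  λ_2 = 6.618,  λ_3 = 4.382  (check: sum = 20 = tr ✓).

Step 4 — unit eigenvector for λ_1 = 9: v spans the null space of (Sigma - λ_1 I), whose rows are
  r_1 = (0, 0, 0),  r_2 = (0, -4, -1),  r_3 = (0, -1, -3).
  v is orthogonal to every row, so take v ∝ r_2 × r_3 = ((-4)·(-3) - (-1)·(-1), (-1)·(0) - (0)·(-3), (0)·(-1) - (-4)·(0)) = (11, 0, 0).
  Rescale (divide by 11): u = (1, 0, 0).
  ||u|| = √((1)² + (0)² + (0)²) = √(1) = 1,  v_1 = u/||u|| ≈ (1, 0, 0) (||v_1|| = 1).

λ_1 = 9,  λ_2 = 6.618,  λ_3 = 4.382;  v_1 ≈ (1, 0, 0)


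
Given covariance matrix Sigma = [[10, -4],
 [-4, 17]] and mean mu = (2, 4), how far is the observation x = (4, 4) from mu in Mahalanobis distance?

Step 1 — centre the observation: (x - mu) = (2, 0).

Step 2 — invert Sigma. det(Sigma) = 10·17 - (-4)² = 154.
  Sigma^{-1} = (1/det) · [[d, -b], [-b, a]] = [[0.1104, 0.026],
 [0.026, 0.0649]].

Step 3 — form the quadratic (x - mu)^T · Sigma^{-1} · (x - mu):
  Sigma^{-1} · (x - mu) = (0.2208, 0.0519).
  (x - mu)^T · [Sigma^{-1} · (x - mu)] = (2)·(0.2208) + (0)·(0.0519) = 0.4416.

Step 4 — take square root: d = √(0.4416) ≈ 0.6645.

d(x, mu) = √(0.4416) ≈ 0.6645


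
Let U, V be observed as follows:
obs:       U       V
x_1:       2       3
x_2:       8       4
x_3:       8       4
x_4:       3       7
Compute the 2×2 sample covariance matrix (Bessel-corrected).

Step 1 — column means:
  mean(U) = (2 + 8 + 8 + 3) / 4 = 21/4 = 5.25
  mean(V) = (3 + 4 + 4 + 7) / 4 = 18/4 = 4.5

Step 2 — sample covariance S[i,j] = (1/(n-1)) · Σ_k (x_{k,i} - mean_i) · (x_{k,j} - mean_j), with n-1 = 3.
  S[U,U] = ((-3.25)·(-3.25) + (2.75)·(2.75) + (2.75)·(2.75) + (-2.25)·(-2.25)) / 3 = 30.75/3 = 10.25
  S[U,V] = ((-3.25)·(-1.5) + (2.75)·(-0.5) + (2.75)·(-0.5) + (-2.25)·(2.5)) / 3 = -3.5/3 = -1.1667
  S[V,V] = ((-1.5)·(-1.5) + (-0.5)·(-0.5) + (-0.5)·(-0.5) + (2.5)·(2.5)) / 3 = 9/3 = 3

S is symmetric (S[j,i] = S[i,j]). Assembling:

S = [[10.25, -1.1667],
 [-1.1667, 3]]


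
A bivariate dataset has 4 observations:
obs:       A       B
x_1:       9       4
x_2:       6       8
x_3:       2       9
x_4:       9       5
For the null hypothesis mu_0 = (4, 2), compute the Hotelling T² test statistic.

Step 1 — sample mean vector:
  mean(A) = (9 + 6 + 2 + 9) / 4 = 26/4 = 6.5
  mean(B) = (4 + 8 + 9 + 5) / 4 = 26/4 = 6.5
  x̄ = (6.5, 6.5),  deviation x̄ - mu_0 = (6.5, 6.5) - (4, 2) = (2.5, 4.5).

Step 2 — sample covariance matrix, S[i,j] = (1/(n-1)) · Σ_k (x_{k,i} - mean_i) · (x_{k,j} - mean_j), divisor n-1 = 3:
  S[A,A] = ((2.5)·(2.5) + (-0.5)·(-0.5) + (-4.5)·(-4.5) + (2.5)·(2.5)) / 3 = 33/3 = 11
  S[A,B] = ((2.5)·(-2.5) + (-0.5)·(1.5) + (-4.5)·(2.5) + (2.5)·(-1.5)) / 3 = -22/3 = -7.3333
  S[B,B] = ((-2.5)·(-2.5) + (1.5)·(1.5) + (2.5)·(2.5) + (-1.5)·(-1.5)) / 3 = 17/3 = 5.6667
  S = [[11, -7.3333],
 [-7.3333, 5.6667]].

Step 3 — invert S. det(S) = 11·5.6667 - (-7.3333)² = 8.5556.
  S^{-1} = (1/det) · [[d, -b], [-b, a]] = [[0.6623, 0.8571],
 [0.8571, 1.2857]].

Step 4 — quadratic form (x̄ - mu_0)^T · S^{-1} · (x̄ - mu_0):
  S^{-1} · (x̄ - mu_0) = (5.513, 7.9286),
  (x̄ - mu_0)^T · [...] = (2.5)·(5.513) + (4.5)·(7.9286) = 49.461.

Step 5 — scale by n: T² = 4 · 49.461 = 197.8442.

T² ≈ 197.8442


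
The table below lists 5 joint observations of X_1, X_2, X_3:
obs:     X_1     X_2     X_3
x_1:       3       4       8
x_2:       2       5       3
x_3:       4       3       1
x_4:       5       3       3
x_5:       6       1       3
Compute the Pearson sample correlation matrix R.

Step 1 — column means:
  mean(X_1) = (3 + 2 + 4 + 5 + 6) / 5 = 20/5 = 4
  mean(X_2) = (4 + 5 + 3 + 3 + 1) / 5 = 16/5 = 3.2
  mean(X_3) = (8 + 3 + 1 + 3 + 3) / 5 = 18/5 = 3.6

Step 2 — sample variances and covariances s[i,j] = (1/(n-1)) · Σ_k (x_{k,i} - mean_i) · (x_{k,j} - mean_j), with n-1 = 4:
  s[X_1,X_1] = ((-1)·(-1) + (-2)·(-2) + (0)·(0) + (1)·(1) + (2)·(2)) / 4 = 10/4 = 2.5
  s[X_1,X_2] = ((-1)·(0.8) + (-2)·(1.8) + (0)·(-0.2) + (1)·(-0.2) + (2)·(-2.2)) / 4 = -9/4 = -2.25
  s[X_1,X_3] = ((-1)·(4.4) + (-2)·(-0.6) + (0)·(-2.6) + (1)·(-0.6) + (2)·(-0.6)) / 4 = -5/4 = -1.25
  s[X_2,X_2] = ((0.8)·(0.8) + (1.8)·(1.8) + (-0.2)·(-0.2) + (-0.2)·(-0.2) + (-2.2)·(-2.2)) / 4 = 8.8/4 = 2.2
  s[X_2,X_3] = ((0.8)·(4.4) + (1.8)·(-0.6) + (-0.2)·(-2.6) + (-0.2)·(-0.6) + (-2.2)·(-0.6)) / 4 = 4.4/4 = 1.1
  s[X_3,X_3] = ((4.4)·(4.4) + (-0.6)·(-0.6) + (-2.6)·(-2.6) + (-0.6)·(-0.6) + (-0.6)·(-0.6)) / 4 = 27.2/4 = 6.8
  Sample standard deviations s_i = √(s[i,i]):
  s(X_1) = √(2.5) = 1.5811
  s(X_2) = √(2.2) = 1.4832
  s(X_3) = √(6.8) = 2.6077

Step 3 — r_{ij} = s_{ij} / (s_i · s_j):
  r[X_1,X_1] = 1 (diagonal).
  r[X_1,X_2] = -2.25 / (1.5811 · 1.4832) = -2.25 / 2.3452 = -0.9594
  r[X_1,X_3] = -1.25 / (1.5811 · 2.6077) = -1.25 / 4.1231 = -0.3032
  r[X_2,X_2] = 1 (diagonal).
  r[X_2,X_3] = 1.1 / (1.4832 · 2.6077) = 1.1 / 3.8678 = 0.2844
  r[X_3,X_3] = 1 (diagonal).

R is symmetric with unit diagonal. Assembling:

R = [[1, -0.9594, -0.3032],
 [-0.9594, 1, 0.2844],
 [-0.3032, 0.2844, 1]]


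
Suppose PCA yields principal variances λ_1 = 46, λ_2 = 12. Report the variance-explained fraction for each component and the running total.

Step 1 — total variance = trace(Sigma) = Σ λ_i = 46 + 12 = 58.

Step 2 — fraction explained by component i = λ_i / Σ λ:
  PC1: 46/58 = 0.7931
  PC2: 12/58 = 0.2069

Step 3 — cumulative fraction after k components = (λ_1 + ... + λ_k) / Σ λ:
  k = 1: 46/58 = 0.7931
  k = 2: (46 + 12)/58 = 58/58 = 1

Summary (fraction, with percent):

explained: PC1 0.7931 (79.31%), PC2 0.2069 (20.69%);  cumulative: 0.7931, 1


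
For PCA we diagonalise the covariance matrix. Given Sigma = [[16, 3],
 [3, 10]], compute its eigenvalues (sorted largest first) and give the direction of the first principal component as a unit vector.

Step 1 — characteristic polynomial of 2×2 Sigma:
  det(Sigma - λI) = λ² - trace · λ + det = 0.
  trace = 16 + 10 = 26, det = 16·10 - (3)² = 151.
Step 2 — discriminant:
  Δ = trace² - 4·det = 676 - 604 = 72.
Step 3 — eigenvalues:
  λ = (trace ± √Δ)/2 = (26 ± 8.4853)/2,
  λ_1 = 17.2426,  λ_2 = 8.7574.

Step 4 — unit eigenvector for λ_1: solve (Sigma - λ_1 I)v = 0. First row:
  (16 - 17.2426)·v_x + (3)·v_y = 0, i.e. (-1.2426)·v_x + (3)·v_y = 0,
  so v ∝ (b, λ_1 - a) = (3, 1.2426) = u.
  ||u|| = √((3)² + (1.2426)²) = √(10.5442) ≈ 3.2472,
  v_1 = u/||u|| ≈ (0.9239, 0.3827) (||v_1|| = 1).

λ_1 = 17.2426,  λ_2 = 8.7574;  v_1 ≈ (0.9239, 0.3827)


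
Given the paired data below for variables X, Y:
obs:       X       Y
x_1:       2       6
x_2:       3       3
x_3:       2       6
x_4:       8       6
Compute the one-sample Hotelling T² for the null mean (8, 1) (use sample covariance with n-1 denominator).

Step 1 — sample mean vector:
  mean(X) = (2 + 3 + 2 + 8) / 4 = 15/4 = 3.75
  mean(Y) = (6 + 3 + 6 + 6) / 4 = 21/4 = 5.25
  x̄ = (3.75, 5.25),  deviation x̄ - mu_0 = (3.75, 5.25) - (8, 1) = (-4.25, 4.25).

Step 2 — sample covariance matrix, S[i,j] = (1/(n-1)) · Σ_k (x_{k,i} - mean_i) · (x_{k,j} - mean_j), divisor n-1 = 3:
  S[X,X] = ((-1.75)·(-1.75) + (-0.75)·(-0.75) + (-1.75)·(-1.75) + (4.25)·(4.25)) / 3 = 24.75/3 = 8.25
  S[X,Y] = ((-1.75)·(0.75) + (-0.75)·(-2.25) + (-1.75)·(0.75) + (4.25)·(0.75)) / 3 = 2.25/3 = 0.75
  S[Y,Y] = ((0.75)·(0.75) + (-2.25)·(-2.25) + (0.75)·(0.75) + (0.75)·(0.75)) / 3 = 6.75/3 = 2.25
  S = [[8.25, 0.75],
 [0.75, 2.25]].

Step 3 — invert S. det(S) = 8.25·2.25 - (0.75)² = 18.
  S^{-1} = (1/det) · [[d, -b], [-b, a]] = [[0.125, -0.0417],
 [-0.0417, 0.4583]].

Step 4 — quadratic form (x̄ - mu_0)^T · S^{-1} · (x̄ - mu_0):
  S^{-1} · (x̄ - mu_0) = (-0.7083, 2.125),
  (x̄ - mu_0)^T · [...] = (-4.25)·(-0.7083) + (4.25)·(2.125) = 12.0417.

Step 5 — scale by n: T² = 4 · 12.0417 = 48.1667.

T² ≈ 48.1667


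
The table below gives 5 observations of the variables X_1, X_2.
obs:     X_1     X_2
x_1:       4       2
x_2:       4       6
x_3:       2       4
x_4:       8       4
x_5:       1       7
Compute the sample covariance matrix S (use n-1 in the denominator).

Step 1 — column means:
  mean(X_1) = (4 + 4 + 2 + 8 + 1) / 5 = 19/5 = 3.8
  mean(X_2) = (2 + 6 + 4 + 4 + 7) / 5 = 23/5 = 4.6

Step 2 — sample covariance S[i,j] = (1/(n-1)) · Σ_k (x_{k,i} - mean_i) · (x_{k,j} - mean_j), with n-1 = 4.
  S[X_1,X_1] = ((0.2)·(0.2) + (0.2)·(0.2) + (-1.8)·(-1.8) + (4.2)·(4.2) + (-2.8)·(-2.8)) / 4 = 28.8/4 = 7.2
  S[X_1,X_2] = ((0.2)·(-2.6) + (0.2)·(1.4) + (-1.8)·(-0.6) + (4.2)·(-0.6) + (-2.8)·(2.4)) / 4 = -8.4/4 = -2.1
  S[X_2,X_2] = ((-2.6)·(-2.6) + (1.4)·(1.4) + (-0.6)·(-0.6) + (-0.6)·(-0.6) + (2.4)·(2.4)) / 4 = 15.2/4 = 3.8

S is symmetric (S[j,i] = S[i,j]). Assembling:

S = [[7.2, -2.1],
 [-2.1, 3.8]]


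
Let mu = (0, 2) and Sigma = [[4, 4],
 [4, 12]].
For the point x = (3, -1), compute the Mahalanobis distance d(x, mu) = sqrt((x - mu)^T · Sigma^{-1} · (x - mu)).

Step 1 — centre the observation: (x - mu) = (3, -3).

Step 2 — invert Sigma. det(Sigma) = 4·12 - (4)² = 32.
  Sigma^{-1} = (1/det) · [[d, -b], [-b, a]] = [[0.375, -0.125],
 [-0.125, 0.125]].

Step 3 — form the quadratic (x - mu)^T · Sigma^{-1} · (x - mu):
  Sigma^{-1} · (x - mu) = (1.5, -0.75).
  (x - mu)^T · [Sigma^{-1} · (x - mu)] = (3)·(1.5) + (-3)·(-0.75) = 6.75.

Step 4 — take square root: d = √(6.75) ≈ 2.5981.

d(x, mu) = √(6.75) ≈ 2.5981


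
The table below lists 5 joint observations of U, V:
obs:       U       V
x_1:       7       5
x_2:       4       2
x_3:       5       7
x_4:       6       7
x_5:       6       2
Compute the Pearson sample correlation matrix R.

Step 1 — column means:
  mean(U) = (7 + 4 + 5 + 6 + 6) / 5 = 28/5 = 5.6
  mean(V) = (5 + 2 + 7 + 7 + 2) / 5 = 23/5 = 4.6

Step 2 — sample variances and covariances s[i,j] = (1/(n-1)) · Σ_k (x_{k,i} - mean_i) · (x_{k,j} - mean_j), with n-1 = 4:
  s[U,U] = ((1.4)·(1.4) + (-1.6)·(-1.6) + (-0.6)·(-0.6) + (0.4)·(0.4) + (0.4)·(0.4)) / 4 = 5.2/4 = 1.3
  s[U,V] = ((1.4)·(0.4) + (-1.6)·(-2.6) + (-0.6)·(2.4) + (0.4)·(2.4) + (0.4)·(-2.6)) / 4 = 3.2/4 = 0.8
  s[V,V] = ((0.4)·(0.4) + (-2.6)·(-2.6) + (2.4)·(2.4) + (2.4)·(2.4) + (-2.6)·(-2.6)) / 4 = 25.2/4 = 6.3
  Sample standard deviations s_i = √(s[i,i]):
  s(U) = √(1.3) = 1.1402
  s(V) = √(6.3) = 2.51

Step 3 — r_{ij} = s_{ij} / (s_i · s_j):
  r[U,U] = 1 (diagonal).
  r[U,V] = 0.8 / (1.1402 · 2.51) = 0.8 / 2.8618 = 0.2795
  r[V,V] = 1 (diagonal).

R is symmetric with unit diagonal. Assembling:

R = [[1, 0.2795],
 [0.2795, 1]]


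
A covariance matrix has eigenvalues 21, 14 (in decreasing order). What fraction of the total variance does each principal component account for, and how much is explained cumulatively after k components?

Step 1 — total variance = trace(Sigma) = Σ λ_i = 21 + 14 = 35.

Step 2 — fraction explained by component i = λ_i / Σ λ:
  PC1: 21/35 = 0.6
  PC2: 14/35 = 0.4

Step 3 — cumulative fraction after k components = (λ_1 + ... + λ_k) / Σ λ:
  k = 1: 21/35 = 0.6
  k = 2: (21 + 14)/35 = 35/35 = 1

Summary (fraction, with percent):

explained: PC1 0.6 (60%), PC2 0.4 (40%);  cumulative: 0.6, 1


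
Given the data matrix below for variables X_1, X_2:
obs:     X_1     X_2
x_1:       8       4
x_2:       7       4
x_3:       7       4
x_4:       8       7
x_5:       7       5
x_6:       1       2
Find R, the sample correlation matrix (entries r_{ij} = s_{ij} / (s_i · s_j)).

Step 1 — column means:
  mean(X_1) = (8 + 7 + 7 + 8 + 7 + 1) / 6 = 38/6 = 6.3333
  mean(X_2) = (4 + 4 + 4 + 7 + 5 + 2) / 6 = 26/6 = 4.3333

Step 2 — sample variances and covariances s[i,j] = (1/(n-1)) · Σ_k (x_{k,i} - mean_i) · (x_{k,j} - mean_j), with n-1 = 5:
  s[X_1,X_1] = ((1.6667)·(1.6667) + (0.6667)·(0.6667) + (0.6667)·(0.6667) + (1.6667)·(1.6667) + (0.6667)·(0.6667) + (-5.3333)·(-5.3333)) / 5 = 35.3333/5 = 7.0667
  s[X_1,X_2] = ((1.6667)·(-0.3333) + (0.6667)·(-0.3333) + (0.6667)·(-0.3333) + (1.6667)·(2.6667) + (0.6667)·(0.6667) + (-5.3333)·(-2.3333)) / 5 = 16.3333/5 = 3.2667
  s[X_2,X_2] = ((-0.3333)·(-0.3333) + (-0.3333)·(-0.3333) + (-0.3333)·(-0.3333) + (2.6667)·(2.6667) + (0.6667)·(0.6667) + (-2.3333)·(-2.3333)) / 5 = 13.3333/5 = 2.6667
  Sample standard deviations s_i = √(s[i,i]):
  s(X_1) = √(7.0667) = 2.6583
  s(X_2) = √(2.6667) = 1.633

Step 3 — r_{ij} = s_{ij} / (s_i · s_j):
  r[X_1,X_1] = 1 (diagonal).
  r[X_1,X_2] = 3.2667 / (2.6583 · 1.633) = 3.2667 / 4.341 = 0.7525
  r[X_2,X_2] = 1 (diagonal).

R is symmetric with unit diagonal. Assembling:

R = [[1, 0.7525],
 [0.7525, 1]]


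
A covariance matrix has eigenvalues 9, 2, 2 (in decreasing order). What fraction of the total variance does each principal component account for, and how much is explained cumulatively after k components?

Step 1 — total variance = trace(Sigma) = Σ λ_i = 9 + 2 + 2 = 13.

Step 2 — fraction explained by component i = λ_i / Σ λ:
  PC1: 9/13 = 0.6923
  PC2: 2/13 = 0.1538
  PC3: 2/13 = 0.1538

Step 3 — cumulative fraction after k components = (λ_1 + ... + λ_k) / Σ λ:
  k = 1: 9/13 = 0.6923
  k = 2: (9 + 2)/13 = 11/13 = 0.8462
  k = 3: (9 + 2 + 2)/13 = 13/13 = 1

Summary (fraction, with percent):

explained: PC1 0.6923 (69.23%), PC2 0.1538 (15.38%), PC3 0.1538 (15.38%);  cumulative: 0.6923, 0.8462, 1


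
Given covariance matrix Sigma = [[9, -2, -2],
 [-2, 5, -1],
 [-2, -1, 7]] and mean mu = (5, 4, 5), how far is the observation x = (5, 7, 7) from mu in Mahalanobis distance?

Step 1 — centre the observation: (x - mu) = (0, 3, 2).

Step 2 — invert Sigma (cofactor / det for 3×3, or solve directly):
  Sigma^{-1} = [[0.136, 0.064, 0.048],
 [0.064, 0.236, 0.052],
 [0.048, 0.052, 0.164]].

Step 3 — form the quadratic (x - mu)^T · Sigma^{-1} · (x - mu):
  Sigma^{-1} · (x - mu) = (0.288, 0.812, 0.484).
  (x - mu)^T · [Sigma^{-1} · (x - mu)] = (0)·(0.288) + (3)·(0.812) + (2)·(0.484) = 3.404.

Step 4 — take square root: d = √(3.404) ≈ 1.845.

d(x, mu) = √(3.404) ≈ 1.845


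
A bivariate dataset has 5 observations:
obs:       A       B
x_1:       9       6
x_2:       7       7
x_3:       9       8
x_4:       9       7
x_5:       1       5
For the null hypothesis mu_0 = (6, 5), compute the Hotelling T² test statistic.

Step 1 — sample mean vector:
  mean(A) = (9 + 7 + 9 + 9 + 1) / 5 = 35/5 = 7
  mean(B) = (6 + 7 + 8 + 7 + 5) / 5 = 33/5 = 6.6
  x̄ = (7, 6.6),  deviation x̄ - mu_0 = (7, 6.6) - (6, 5) = (1, 1.6).

Step 2 — sample covariance matrix, S[i,j] = (1/(n-1)) · Σ_k (x_{k,i} - mean_i) · (x_{k,j} - mean_j), divisor n-1 = 4:
  S[A,A] = ((2)·(2) + (0)·(0) + (2)·(2) + (2)·(2) + (-6)·(-6)) / 4 = 48/4 = 12
  S[A,B] = ((2)·(-0.6) + (0)·(0.4) + (2)·(1.4) + (2)·(0.4) + (-6)·(-1.6)) / 4 = 12/4 = 3
  S[B,B] = ((-0.6)·(-0.6) + (0.4)·(0.4) + (1.4)·(1.4) + (0.4)·(0.4) + (-1.6)·(-1.6)) / 4 = 5.2/4 = 1.3
  S = [[12, 3],
 [3, 1.3]].

Step 3 — invert S. det(S) = 12·1.3 - (3)² = 6.6.
  S^{-1} = (1/det) · [[d, -b], [-b, a]] = [[0.197, -0.4545],
 [-0.4545, 1.8182]].

Step 4 — quadratic form (x̄ - mu_0)^T · S^{-1} · (x̄ - mu_0):
  S^{-1} · (x̄ - mu_0) = (-0.5303, 2.4545),
  (x̄ - mu_0)^T · [...] = (1)·(-0.5303) + (1.6)·(2.4545) = 3.397.

Step 5 — scale by n: T² = 5 · 3.397 = 16.9848.

T² ≈ 16.9848


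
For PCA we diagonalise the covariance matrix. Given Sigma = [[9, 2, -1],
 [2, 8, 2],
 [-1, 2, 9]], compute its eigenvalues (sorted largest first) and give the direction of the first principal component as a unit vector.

Step 1 — characteristic polynomial p(λ) = det(λI - Sigma) = λ³ - tr·λ² + c_1·λ - det, where tr = trace, c_1 = sum of the principal 2×2 minors, det = det(Sigma):
  tr = 9 + 8 + 9 = 26,
  c_1 = (9·8 - (2)²) + (9·9 - (-1)²) + (8·9 - (2)²) = 68 + 80 + 68 = 216,
  det = 9·(8·9 - (2)²) - (2)·((2)·9 - (2)·(-1)) + (-1)·((2)·(2) - 8·(-1)) = 9·(68) - (2)·(20) + (-1)·(12) = 560.
  So p(λ) = λ³ - 26λ² + 216λ - 560.
Step 2 — look for an integer root (rational root theorem: any rational root is an integer divisor of 560). Testing λ = 10:
  p(10) = 1000 - 2600 + 2160 - 560 = 0  ✓
  Dividing out (λ - 10): p(λ) = (λ - 10)(λ² - 16λ + 56).
Step 3 — remaining eigenvalues from the quadratic λ² - 16λ + 56 = 0:
  Δ = 16² - 4·56 = 256 - 224 = 32,  λ = (16 ± √32)/2 = (16 ± 5.6569)/2 ≈ 10.8284 or 5.1716.
  Sorted: λ_1 = 10.8284,  λ_2 = 10,  λ_3 = 5.1716  (check: sum = 26 = tr ✓).

Step 4 — unit eigenvector for λ_1 ≈ 10.8284: v spans the null space of (Sigma - λ_1 I), whose rows are
  r_1 = (-1.8284, 2, -1),  r_2 = (2, -2.8284, 2),  r_3 = (-1, 2, -1.8284).
  v is orthogonal to every row, so take v ∝ r_1 × r_2 = ((2)·(2) - (-1)·(-2.8284), (-1)·(2) - (-1.8284)·(2), (-1.8284)·(-2.8284) - (2)·(2)) ≈ (1.1716, 1.6569, 1.1716).
  Let u = (1.1716, 1.6569, 1.1716).
  ||u|| = √((1.1716)² + (1.6569)² + (1.1716)²) = √(5.4903) ≈ 2.3431,  v_1 = u/||u|| ≈ (0.5, 0.7071, 0.5) (||v_1|| = 1).

λ_1 = 10.8284,  λ_2 = 10,  λ_3 = 5.1716;  v_1 ≈ (0.5, 0.7071, 0.5)


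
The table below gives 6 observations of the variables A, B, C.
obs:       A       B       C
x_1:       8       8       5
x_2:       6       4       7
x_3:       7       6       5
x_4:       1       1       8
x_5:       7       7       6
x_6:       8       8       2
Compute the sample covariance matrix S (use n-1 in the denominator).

Step 1 — column means:
  mean(A) = (8 + 6 + 7 + 1 + 7 + 8) / 6 = 37/6 = 6.1667
  mean(B) = (8 + 4 + 6 + 1 + 7 + 8) / 6 = 34/6 = 5.6667
  mean(C) = (5 + 7 + 5 + 8 + 6 + 2) / 6 = 33/6 = 5.5

Step 2 — sample covariance S[i,j] = (1/(n-1)) · Σ_k (x_{k,i} - mean_i) · (x_{k,j} - mean_j), with n-1 = 5.
  S[A,A] = ((1.8333)·(1.8333) + (-0.1667)·(-0.1667) + (0.8333)·(0.8333) + (-5.1667)·(-5.1667) + (0.8333)·(0.8333) + (1.8333)·(1.8333)) / 5 = 34.8333/5 = 6.9667
  S[A,B] = ((1.8333)·(2.3333) + (-0.1667)·(-1.6667) + (0.8333)·(0.3333) + (-5.1667)·(-4.6667) + (0.8333)·(1.3333) + (1.8333)·(2.3333)) / 5 = 34.3333/5 = 6.8667
  S[A,C] = ((1.8333)·(-0.5) + (-0.1667)·(1.5) + (0.8333)·(-0.5) + (-5.1667)·(2.5) + (0.8333)·(0.5) + (1.8333)·(-3.5)) / 5 = -20.5/5 = -4.1
  S[B,B] = ((2.3333)·(2.3333) + (-1.6667)·(-1.6667) + (0.3333)·(0.3333) + (-4.6667)·(-4.6667) + (1.3333)·(1.3333) + (2.3333)·(2.3333)) / 5 = 37.3333/5 = 7.4667
  S[B,C] = ((2.3333)·(-0.5) + (-1.6667)·(1.5) + (0.3333)·(-0.5) + (-4.6667)·(2.5) + (1.3333)·(0.5) + (2.3333)·(-3.5)) / 5 = -23/5 = -4.6
  S[C,C] = ((-0.5)·(-0.5) + (1.5)·(1.5) + (-0.5)·(-0.5) + (2.5)·(2.5) + (0.5)·(0.5) + (-3.5)·(-3.5)) / 5 = 21.5/5 = 4.3

S is symmetric (S[j,i] = S[i,j]). Assembling:

S = [[6.9667, 6.8667, -4.1],
 [6.8667, 7.4667, -4.6],
 [-4.1, -4.6, 4.3]]


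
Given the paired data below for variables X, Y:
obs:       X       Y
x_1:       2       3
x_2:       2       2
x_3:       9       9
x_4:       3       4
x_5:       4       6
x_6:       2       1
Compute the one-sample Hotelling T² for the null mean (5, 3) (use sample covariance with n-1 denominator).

Step 1 — sample mean vector:
  mean(X) = (2 + 2 + 9 + 3 + 4 + 2) / 6 = 22/6 = 3.6667
  mean(Y) = (3 + 2 + 9 + 4 + 6 + 1) / 6 = 25/6 = 4.1667
  x̄ = (3.6667, 4.1667),  deviation x̄ - mu_0 = (3.6667, 4.1667) - (5, 3) = (-1.3333, 1.1667).

Step 2 — sample covariance matrix, S[i,j] = (1/(n-1)) · Σ_k (x_{k,i} - mean_i) · (x_{k,j} - mean_j), divisor n-1 = 5:
  S[X,X] = ((-1.6667)·(-1.6667) + (-1.6667)·(-1.6667) + (5.3333)·(5.3333) + (-0.6667)·(-0.6667) + (0.3333)·(0.3333) + (-1.6667)·(-1.6667)) / 5 = 37.3333/5 = 7.4667
  S[X,Y] = ((-1.6667)·(-1.1667) + (-1.6667)·(-2.1667) + (5.3333)·(4.8333) + (-0.6667)·(-0.1667) + (0.3333)·(1.8333) + (-1.6667)·(-3.1667)) / 5 = 37.3333/5 = 7.4667
  S[Y,Y] = ((-1.1667)·(-1.1667) + (-2.1667)·(-2.1667) + (4.8333)·(4.8333) + (-0.1667)·(-0.1667) + (1.8333)·(1.8333) + (-3.1667)·(-3.1667)) / 5 = 42.8333/5 = 8.5667
  S = [[7.4667, 7.4667],
 [7.4667, 8.5667]].

Step 3 — invert S. det(S) = 7.4667·8.5667 - (7.4667)² = 8.2133.
  S^{-1} = (1/det) · [[d, -b], [-b, a]] = [[1.043, -0.9091],
 [-0.9091, 0.9091]].

Step 4 — quadratic form (x̄ - mu_0)^T · S^{-1} · (x̄ - mu_0):
  S^{-1} · (x̄ - mu_0) = (-2.4513, 2.2727),
  (x̄ - mu_0)^T · [...] = (-1.3333)·(-2.4513) + (1.1667)·(2.2727) = 5.9199.

Step 5 — scale by n: T² = 6 · 5.9199 = 35.5195.

T² ≈ 35.5195
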